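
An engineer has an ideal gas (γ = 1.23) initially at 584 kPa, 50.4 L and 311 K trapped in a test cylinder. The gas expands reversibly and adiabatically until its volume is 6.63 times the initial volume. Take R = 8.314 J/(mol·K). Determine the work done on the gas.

n = P₁V₁/(RT₁) = 584×50.4/(8.314×311) = 11.4 mol.
Adiabatic: TV^(γ−1) = const ⇒ T₂ = 311×(0.151)^0.230 = 201 K; PV^γ = const ⇒ P₂ = 57.0 kPa.
ΔU = nCvΔT = 11.4×36.1×(201−311) = -45100 J.
Q = 0 for an adiabatic process, so W = −ΔU = 45100 J.
Work done on the gas = −W_by = -45100 J.

-45100 J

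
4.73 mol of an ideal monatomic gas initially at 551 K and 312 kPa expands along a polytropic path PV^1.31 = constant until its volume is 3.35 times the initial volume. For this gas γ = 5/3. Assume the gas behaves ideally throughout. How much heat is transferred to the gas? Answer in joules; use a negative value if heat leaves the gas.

V₁ = nRT₁/P₁ = 4.73×8.314×551/312 = 69.4 L.
Polytropic n=1.31: T₂ = T₁(V₁/V₂)^(n−1) = 551×(0.299)^0.31 = 379 K; P₂ = P₁(V₁/V₂)^n = 64.0 kPa.
W = (P₁V₁−P₂V₂)/(n−1) = (312×69.4−64.0×233)/0.31 = 21800 J.
ΔU = nCvΔT = 4.73×12.5×(379−551) = -10200 J.
Q = ΔU + W = 11700 J.

11700 J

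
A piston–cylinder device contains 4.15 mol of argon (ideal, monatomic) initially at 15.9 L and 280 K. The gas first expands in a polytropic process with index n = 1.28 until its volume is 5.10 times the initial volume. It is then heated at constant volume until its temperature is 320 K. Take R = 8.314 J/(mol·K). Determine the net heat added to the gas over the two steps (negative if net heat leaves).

14700 J

P₁ = nRT₁/V₁ = 4.15×8.314×280/15.9 = 608 kPa.
Step 1 — Polytropic n=1.28: T₂ = T₁(V₁/V₂)^(n−1) = 280×(0.196)^0.28 = 177 K; P₂ = P₁(V₁/V₂)^n = 75.5 kPa.
W = (P₁V₁−P₂V₂)/(n−1) = (608×15.9−75.5×81.1)/0.28 = 12600 J.
ΔU = nCvΔT = 4.15×12.5×(177−280) = -5310 J.
Q = ΔU + W = 7330 J.
State after step 1: P = 75.5 kPa, V = 81.1 L, T = 177 K.
Step 2 — Isochoric: V stays 81.1 L; P/T = const ⇒ T₂ = 320 K, P₂ = 136 kPa.
W = 0 (no volume change).
ΔU = nCvΔT = 4.15×12.5×(320−177) = 7380 J.
Q = ΔU = 7380 J.
Net over both steps: W = 12600 J, Q = 14700 J, ΔU = 2070 J.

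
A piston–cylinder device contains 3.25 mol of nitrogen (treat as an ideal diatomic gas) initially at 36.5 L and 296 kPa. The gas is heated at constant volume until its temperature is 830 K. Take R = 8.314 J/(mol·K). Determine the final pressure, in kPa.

614 kPa

T₁ = P₁V₁/(nR) = 296×36.5/(3.25×8.314) = 400 K.
Isochoric: V stays 36.5 L; P/T = const ⇒ T₂ = 830 K, P₂ = 614 kPa.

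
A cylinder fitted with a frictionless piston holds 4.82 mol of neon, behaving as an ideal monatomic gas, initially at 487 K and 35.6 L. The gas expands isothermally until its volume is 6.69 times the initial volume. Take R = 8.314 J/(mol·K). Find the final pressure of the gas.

81.9 kPa

P₁ = nRT₁/V₁ = 4.82×8.314×487/35.6 = 548 kPa.
Isothermal: T stays 487 K; PV = const ⇒ V₂ = 238 L, P₂ = 81.9 kPa.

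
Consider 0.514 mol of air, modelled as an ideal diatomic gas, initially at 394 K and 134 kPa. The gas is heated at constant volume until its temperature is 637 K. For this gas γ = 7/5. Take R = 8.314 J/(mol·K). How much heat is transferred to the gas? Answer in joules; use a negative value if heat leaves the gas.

V₁ = nRT₁/P₁ = 0.514×8.314×394/134 = 12.6 L.
Isochoric: V stays 12.6 L; P/T = const ⇒ T₂ = 637 K, P₂ = 217 kPa.
W = 0 (no volume change).
ΔU = nCvΔT = 0.514×20.8×(637−394) = 2600 J.
Q = ΔU = 2600 J.

2600 J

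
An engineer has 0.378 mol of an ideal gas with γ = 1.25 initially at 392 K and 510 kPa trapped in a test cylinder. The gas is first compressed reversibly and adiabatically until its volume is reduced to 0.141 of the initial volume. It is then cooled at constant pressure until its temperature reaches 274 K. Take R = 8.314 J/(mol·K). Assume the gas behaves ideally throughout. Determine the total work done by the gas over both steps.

-4260 J

V₁ = nRT₁/P₁ = 0.378×8.314×392/510 = 2.42 L.
Step 1 — Adiabatic: TV^(γ−1) = const ⇒ T₂ = 392×(7.09)^0.250 = 640 K; PV^γ = const ⇒ P₂ = 5900 kPa.
ΔU = nCvΔT = 0.378×33.3×(640−392) = 3110 J.
Q = 0 for an adiabatic process, so W = −ΔU = -3110 J.
State after step 1: P = 5900 kPa, V = 0.341 L, T = 640 K.
Step 2 — Isobaric: P stays 5900 kPa; V/T = const ⇒ T₂ = 274 K, V₂ = 0.146 L.
W = PΔV = 5900×(0.146−0.341) kPa·L = -1150 J.
ΔU = nCvΔT = 0.378×33.3×(274−640) = -4600 J.
Q = ΔU + W = nCpΔT = -5750 J.
Net over both steps: W = -4260 J, Q = -5750 J, ΔU = -1480 J.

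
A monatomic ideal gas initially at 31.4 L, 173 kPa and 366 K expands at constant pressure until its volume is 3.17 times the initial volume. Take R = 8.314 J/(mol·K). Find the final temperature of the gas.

Isobaric: P stays 173 kPa; V/T = const ⇒ T₂ = 1160 K, V₂ = 99.5 L.

1160 K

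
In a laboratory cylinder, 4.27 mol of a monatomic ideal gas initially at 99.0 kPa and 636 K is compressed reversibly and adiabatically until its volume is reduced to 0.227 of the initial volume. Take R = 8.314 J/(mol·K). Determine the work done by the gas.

-57100 J

V₁ = nRT₁/P₁ = 4.27×8.314×636/99.0 = 228 L.
Adiabatic: TV^(γ−1) = const ⇒ T₂ = 636×(4.41)^0.667 = 1710 K; PV^γ = const ⇒ P₂ = 1170 kPa.
ΔU = nCvΔT = 4.27×12.5×(1710−636) = 57100 J.
Q = 0 for an adiabatic process, so W = −ΔU = -57100 J.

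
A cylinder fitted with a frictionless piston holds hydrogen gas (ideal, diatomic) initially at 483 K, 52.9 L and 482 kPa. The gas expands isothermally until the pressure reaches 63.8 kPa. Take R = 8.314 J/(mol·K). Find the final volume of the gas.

Isothermal: T stays 483 K; PV = const ⇒ V₂ = 400 L, P₂ = 63.8 kPa.

400 L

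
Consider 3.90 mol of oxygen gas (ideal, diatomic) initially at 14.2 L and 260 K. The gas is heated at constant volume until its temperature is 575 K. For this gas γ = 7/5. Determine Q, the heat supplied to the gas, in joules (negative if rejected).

P₁ = nRT₁/V₁ = 3.90×8.314×260/14.2 = 594 kPa.
Isochoric: V stays 14.2 L; P/T = const ⇒ T₂ = 575 K, P₂ = 1310 kPa.
W = 0 (no volume change).
ΔU = nCvΔT = 3.90×20.8×(575−260) = 25500 J.
Q = ΔU = 25500 J.

25500 J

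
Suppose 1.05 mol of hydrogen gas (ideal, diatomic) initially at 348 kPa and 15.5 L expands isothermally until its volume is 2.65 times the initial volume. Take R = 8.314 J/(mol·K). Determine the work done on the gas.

-5260 J

T₁ = P₁V₁/(nR) = 348×15.5/(1.05×8.314) = 618 K.
Isothermal: T stays 618 K; PV = const ⇒ V₂ = 41.1 L, P₂ = 131 kPa.
W = nRT ln(V₂/V₁) = 1.05×8.314×618×ln(2.65) = 5260 J.
Work done on the gas = −W_by = -5260 J.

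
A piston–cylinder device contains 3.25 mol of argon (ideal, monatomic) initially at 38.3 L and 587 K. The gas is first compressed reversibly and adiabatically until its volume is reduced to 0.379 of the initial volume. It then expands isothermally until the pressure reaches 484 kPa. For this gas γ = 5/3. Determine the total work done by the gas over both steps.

P₁ = nRT₁/V₁ = 3.25×8.314×587/38.3 = 414 kPa.
Step 1 — Adiabatic: TV^(γ−1) = const ⇒ T₂ = 587×(2.64)^0.667 = 1120 K; PV^γ = const ⇒ P₂ = 2090 kPa.
ΔU = nCvΔT = 3.25×12.5×(1120−587) = 21600 J.
Q = 0 for an adiabatic process, so W = −ΔU = -21600 J.
State after step 1: P = 2090 kPa, V = 14.5 L, T = 1120 K.
Step 2 — Isothermal: T stays 1120 K; PV = const ⇒ V₂ = 62.6 L, P₂ = 484 kPa.
ΔU = 0 (ideal gas, T constant).
W = nRT ln(V₂/V₁) = 3.25×8.314×1120×ln(4.31) = 44300 J.
Q = ΔU + W = 44300 J.
Net over both steps: W = 22600 J, Q = 44300 J, ΔU = 21600 J.

22600 J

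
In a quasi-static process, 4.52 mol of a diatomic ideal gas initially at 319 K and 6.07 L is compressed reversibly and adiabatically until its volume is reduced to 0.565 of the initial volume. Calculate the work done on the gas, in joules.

P₁ = nRT₁/V₁ = 4.52×8.314×319/6.07 = 1970 kPa.
Adiabatic: TV^(γ−1) = const ⇒ T₂ = 319×(1.77)^0.400 = 401 K; PV^γ = const ⇒ P₂ = 4390 kPa.
ΔU = nCvΔT = 4.52×20.8×(401−319) = 7690 J.
Q = 0 for an adiabatic process, so W = −ΔU = -7690 J.
Work done on the gas = −W_by = 7690 J.

7690 J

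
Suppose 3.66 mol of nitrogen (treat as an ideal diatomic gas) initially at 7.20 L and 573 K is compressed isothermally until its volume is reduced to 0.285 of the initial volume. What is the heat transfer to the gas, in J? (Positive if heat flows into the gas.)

P₁ = nRT₁/V₁ = 3.66×8.314×573/7.20 = 2420 kPa.
Isothermal: T stays 573 K; PV = const ⇒ V₂ = 2.05 L, P₂ = 8500 kPa.
ΔU = 0 (ideal gas, T constant).
W = nRT ln(V₂/V₁) = 3.66×8.314×573×ln(0.285) = -21900 J.
Q = ΔU + W = -21900 J.

-21900 J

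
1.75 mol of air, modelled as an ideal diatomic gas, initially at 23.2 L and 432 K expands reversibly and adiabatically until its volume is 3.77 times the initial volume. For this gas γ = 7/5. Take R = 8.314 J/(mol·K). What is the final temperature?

254 K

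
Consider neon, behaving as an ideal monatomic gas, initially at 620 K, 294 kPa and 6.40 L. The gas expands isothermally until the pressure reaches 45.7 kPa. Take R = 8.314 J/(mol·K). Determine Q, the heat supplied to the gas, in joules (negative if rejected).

n = P₁V₁/(RT₁) = 294×6.40/(8.314×620) = 0.365 mol.
Isothermal: T stays 620 K; PV = const ⇒ V₂ = 41.2 L, P₂ = 45.7 kPa.
ΔU = 0 (ideal gas, T constant).
W = nRT ln(V₂/V₁) = 0.365×8.314×620×ln(6.43) = 3500 J.
Q = ΔU + W = 3500 J.

3500 J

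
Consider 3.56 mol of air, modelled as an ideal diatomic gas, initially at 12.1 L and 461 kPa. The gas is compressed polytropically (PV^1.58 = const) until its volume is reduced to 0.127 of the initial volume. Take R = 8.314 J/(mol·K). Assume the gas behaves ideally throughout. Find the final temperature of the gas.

624 K

T₁ = P₁V₁/(nR) = 461×12.1/(3.56×8.314) = 188 K.
Polytropic n=1.58: T₂ = T₁(V₁/V₂)^(n−1) = 188×(7.87)^0.58 = 624 K; P₂ = P₁(V₁/V₂)^n = 12000 kPa.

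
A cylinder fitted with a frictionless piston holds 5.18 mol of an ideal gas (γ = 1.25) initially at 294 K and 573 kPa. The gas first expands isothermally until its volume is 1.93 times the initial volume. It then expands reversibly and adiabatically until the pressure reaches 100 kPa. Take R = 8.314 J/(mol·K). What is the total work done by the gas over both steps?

V₁ = nRT₁/P₁ = 5.18×8.314×294/573 = 22.1 L.
Step 1 — Isothermal: T stays 294 K; PV = const ⇒ V₂ = 42.6 L, P₂ = 297 kPa.
ΔU = 0 (ideal gas, T constant).
W = nRT ln(V₂/V₁) = 5.18×8.314×294×ln(1.93) = 8330 J.
Q = ΔU + W = 8330 J.
State after step 1: P = 297 kPa, V = 42.6 L, T = 294 K.
Step 2 — Adiabatic: T₂/T₁ = (P₂/P₁)^((γ−1)/γ) ⇒ T₂ = 294×(0.337)^0.200 = 236 K; V₂ = 102 L.
ΔU = nCvΔT = 5.18×33.3×(236−294) = -9910 J.
Q = 0 for an adiabatic process, so W = −ΔU = 9910 J.
Net over both steps: W = 18200 J, Q = 8330 J, ΔU = -9910 J.

18200 J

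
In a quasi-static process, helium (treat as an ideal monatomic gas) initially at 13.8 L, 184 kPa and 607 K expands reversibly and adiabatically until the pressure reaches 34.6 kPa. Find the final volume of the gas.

Adiabatic: T₂/T₁ = (P₂/P₁)^((γ−1)/γ) ⇒ T₂ = 607×(0.188)^0.400 = 311 K; V₂ = 37.6 L.

37.6 L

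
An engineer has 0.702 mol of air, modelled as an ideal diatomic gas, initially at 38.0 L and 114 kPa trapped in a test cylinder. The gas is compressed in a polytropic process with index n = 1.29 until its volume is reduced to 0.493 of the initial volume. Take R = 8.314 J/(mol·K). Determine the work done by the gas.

T₁ = P₁V₁/(nR) = 114×38.0/(0.702×8.314) = 742 K.
Polytropic n=1.29: T₂ = T₁(V₁/V₂)^(n−1) = 742×(2.03)^0.29 = 911 K; P₂ = P₁(V₁/V₂)^n = 284 kPa.
W = (P₁V₁−P₂V₂)/(n−1) = (114×38.0−284×18.7)/0.29 = -3400 J.

-3400 J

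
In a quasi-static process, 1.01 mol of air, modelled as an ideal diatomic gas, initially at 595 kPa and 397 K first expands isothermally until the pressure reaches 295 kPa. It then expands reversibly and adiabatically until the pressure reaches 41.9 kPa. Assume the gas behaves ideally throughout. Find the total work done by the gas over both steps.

5900 J

V₁ = nRT₁/P₁ = 1.01×8.314×397/595 = 5.60 L.
Step 1 — Isothermal: T stays 397 K; PV = const ⇒ V₂ = 11.3 L, P₂ = 295 kPa.
ΔU = 0 (ideal gas, T constant).
W = nRT ln(V₂/V₁) = 1.01×8.314×397×ln(2.02) = 2340 J.
Q = ΔU + W = 2340 J.
State after step 1: P = 295 kPa, V = 11.3 L, T = 397 K.
Step 2 — Adiabatic: T₂/T₁ = (P₂/P₁)^((γ−1)/γ) ⇒ T₂ = 397×(0.142)^0.286 = 227 K; V₂ = 45.6 L.
ΔU = nCvΔT = 1.01×20.8×(227−397) = -3560 J.
Q = 0 for an adiabatic process, so W = −ΔU = 3560 J.
Net over both steps: W = 5900 J, Q = 2340 J, ΔU = -3560 J.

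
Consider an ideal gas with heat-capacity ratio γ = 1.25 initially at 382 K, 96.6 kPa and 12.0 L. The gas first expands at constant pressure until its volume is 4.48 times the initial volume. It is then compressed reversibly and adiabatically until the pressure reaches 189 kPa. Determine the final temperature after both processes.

n = P₁V₁/(RT₁) = 96.6×12.0/(8.314×382) = 0.365 mol.
Step 1 — Isobaric: P stays 96.6 kPa; V/T = const ⇒ T₂ = 1710 K, V₂ = 53.8 L.
W = PΔV = 96.6×(53.8−12.0) kPa·L = 4030 J.
ΔU = nCvΔT = 0.365×33.3×(1710−382) = 16100 J.
Q = ΔU + W = nCpΔT = 20200 J.
State after step 1: P = 96.6 kPa, V = 53.8 L, T = 1710 K.
Step 2 — Adiabatic: T₂/T₁ = (P₂/P₁)^((γ−1)/γ) ⇒ T₂ = 1710×(1.96)^0.200 = 1960 K; V₂ = 31.4 L.
ΔU = nCvΔT = 0.365×33.3×(1960−1710) = 2980 J.
Q = 0 for an adiabatic process, so W = −ΔU = -2980 J.
Net over both steps: W = 1050 J, Q = 20200 J, ΔU = 19100 J.

1960 K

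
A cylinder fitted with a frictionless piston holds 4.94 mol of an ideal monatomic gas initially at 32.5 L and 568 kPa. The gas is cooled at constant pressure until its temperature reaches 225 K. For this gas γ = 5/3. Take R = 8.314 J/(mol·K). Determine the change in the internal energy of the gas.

T₁ = P₁V₁/(nR) = 568×32.5/(4.94×8.314) = 449 K.
Isobaric: P stays 568 kPa; V/T = const ⇒ T₂ = 225 K, V₂ = 16.3 L.
For an ideal gas ΔU = nCvΔT with Cv = (3/2)R = 12.5 J/(mol·K).
ΔU = 4.94×12.5×(225−449) = -13800 J.

-13800 J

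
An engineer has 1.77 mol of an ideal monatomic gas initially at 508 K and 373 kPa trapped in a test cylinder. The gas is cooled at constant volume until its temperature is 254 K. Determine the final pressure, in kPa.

V₁ = nRT₁/P₁ = 1.77×8.314×508/373 = 20.0 L.
Isochoric: V stays 20.0 L; P/T = const ⇒ T₂ = 254 K, P₂ = 186 kPa.

186 kPa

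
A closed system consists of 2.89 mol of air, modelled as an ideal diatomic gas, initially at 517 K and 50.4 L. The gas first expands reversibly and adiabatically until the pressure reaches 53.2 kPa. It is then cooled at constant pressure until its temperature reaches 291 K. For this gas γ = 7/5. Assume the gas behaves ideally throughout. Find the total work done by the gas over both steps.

9990 J

P₁ = nRT₁/V₁ = 2.89×8.314×517/50.4 = 246 kPa.
Step 1 — Adiabatic: T₂/T₁ = (P₂/P₁)^((γ−1)/γ) ⇒ T₂ = 517×(0.216)^0.286 = 334 K; V₂ = 151 L.
ΔU = nCvΔT = 2.89×20.8×(334−517) = -11000 J.
Q = 0 for an adiabatic process, so W = −ΔU = 11000 J.
State after step 1: P = 53.2 kPa, V = 151 L, T = 334 K.
Step 2 — Isobaric: P stays 53.2 kPa; V/T = const ⇒ T₂ = 291 K, V₂ = 131 L.
W = PΔV = 53.2×(131−151) kPa·L = -1020 J.
ΔU = nCvΔT = 2.89×20.8×(291−334) = -2560 J.
Q = ΔU + W = nCpΔT = -3580 J.
Net over both steps: W = 9990 J, Q = -3580 J, ΔU = -13600 J.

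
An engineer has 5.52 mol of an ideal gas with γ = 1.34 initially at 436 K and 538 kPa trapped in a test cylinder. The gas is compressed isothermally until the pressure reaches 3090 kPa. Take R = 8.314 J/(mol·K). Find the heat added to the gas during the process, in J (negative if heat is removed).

-35000 J

V₁ = nRT₁/P₁ = 5.52×8.314×436/538 = 37.2 L.
Isothermal: T stays 436 K; PV = const ⇒ V₂ = 6.48 L, P₂ = 3090 kPa.
ΔU = 0 (ideal gas, T constant).
W = nRT ln(V₂/V₁) = 5.52×8.314×436×ln(0.174) = -35000 J.
Q = ΔU + W = -35000 J.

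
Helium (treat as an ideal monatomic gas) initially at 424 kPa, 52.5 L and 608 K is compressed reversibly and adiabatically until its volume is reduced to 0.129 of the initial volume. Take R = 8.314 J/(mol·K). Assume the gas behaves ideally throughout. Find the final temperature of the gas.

Adiabatic: TV^(γ−1) = const ⇒ T₂ = 608×(7.75)^0.667 = 2380 K; PV^γ = const ⇒ P₂ = 12900 kPa.

2380 K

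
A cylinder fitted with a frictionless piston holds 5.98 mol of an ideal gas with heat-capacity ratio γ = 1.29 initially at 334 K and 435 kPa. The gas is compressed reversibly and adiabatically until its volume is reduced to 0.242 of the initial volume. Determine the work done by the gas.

-29100 J

V₁ = nRT₁/P₁ = 5.98×8.314×334/435 = 38.2 L.
Adiabatic: TV^(γ−1) = const ⇒ T₂ = 334×(4.13)^0.290 = 504 K; PV^γ = const ⇒ P₂ = 2710 kPa.
ΔU = nCvΔT = 5.98×28.7×(504−334) = 29100 J.
Q = 0 for an adiabatic process, so W = −ΔU = -29100 J.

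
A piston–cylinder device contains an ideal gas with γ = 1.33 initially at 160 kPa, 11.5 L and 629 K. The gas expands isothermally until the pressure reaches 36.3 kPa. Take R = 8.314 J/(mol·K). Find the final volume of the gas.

Isothermal: T stays 629 K; PV = const ⇒ V₂ = 50.7 L, P₂ = 36.3 kPa.

50.7 L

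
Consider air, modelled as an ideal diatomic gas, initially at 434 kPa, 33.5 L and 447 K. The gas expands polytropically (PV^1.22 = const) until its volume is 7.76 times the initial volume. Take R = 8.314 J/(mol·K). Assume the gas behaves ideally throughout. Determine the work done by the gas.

24000 J

n = P₁V₁/(RT₁) = 434×33.5/(8.314×447) = 3.91 mol.
Polytropic n=1.22: T₂ = T₁(V₁/V₂)^(n−1) = 447×(0.129)^0.22 = 285 K; P₂ = P₁(V₁/V₂)^n = 35.6 kPa.
W = (P₁V₁−P₂V₂)/(n−1) = (434×33.5−35.6×260)/0.22 = 24000 J.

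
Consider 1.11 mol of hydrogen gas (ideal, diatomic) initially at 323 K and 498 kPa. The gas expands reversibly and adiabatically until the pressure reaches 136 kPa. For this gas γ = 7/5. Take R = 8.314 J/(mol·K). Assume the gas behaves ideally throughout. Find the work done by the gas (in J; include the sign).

V₁ = nRT₁/P₁ = 1.11×8.314×323/498 = 5.99 L.
Adiabatic: T₂/T₁ = (P₂/P₁)^((γ−1)/γ) ⇒ T₂ = 323×(0.273)^0.286 = 223 K; V₂ = 15.1 L.
ΔU = nCvΔT = 1.11×20.8×(223−323) = -2310 J.
Q = 0 for an adiabatic process, so W = −ΔU = 2310 J.

2310 J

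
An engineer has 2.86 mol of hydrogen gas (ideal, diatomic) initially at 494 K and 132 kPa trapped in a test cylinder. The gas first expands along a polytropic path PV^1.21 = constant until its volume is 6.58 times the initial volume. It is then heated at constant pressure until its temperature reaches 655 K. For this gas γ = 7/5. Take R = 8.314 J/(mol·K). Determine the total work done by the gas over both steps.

25900 J

V₁ = nRT₁/P₁ = 2.86×8.314×494/132 = 89.0 L.
Step 1 — Polytropic n=1.21: T₂ = T₁(V₁/V₂)^(n−1) = 494×(0.152)^0.21 = 333 K; P₂ = P₁(V₁/V₂)^n = 13.5 kPa.
W = (P₁V₁−P₂V₂)/(n−1) = (132×89.0−13.5×586)/0.21 = 18300 J.
ΔU = nCvΔT = 2.86×20.8×(333−494) = -9600 J.
Q = ΔU + W = 8680 J.
State after step 1: P = 13.5 kPa, V = 586 L, T = 333 K.
Step 2 — Isobaric: P stays 13.5 kPa; V/T = const ⇒ T₂ = 655 K, V₂ = 1150 L.
W = PΔV = 13.5×(1150−586) kPa·L = 7670 J.
ΔU = nCvΔT = 2.86×20.8×(655−333) = 19200 J.
Q = ΔU + W = nCpΔT = 26800 J.
Net over both steps: W = 25900 J, Q = 35500 J, ΔU = 9570 J.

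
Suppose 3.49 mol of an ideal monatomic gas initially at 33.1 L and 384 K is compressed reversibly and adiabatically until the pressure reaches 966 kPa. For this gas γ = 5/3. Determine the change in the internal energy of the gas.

P₁ = nRT₁/V₁ = 3.49×8.314×384/33.1 = 337 kPa.
Adiabatic: T₂/T₁ = (P₂/P₁)^((γ−1)/γ) ⇒ T₂ = 384×(2.87)^0.400 = 585 K; V₂ = 17.6 L.
For an ideal gas ΔU = nCvΔT with Cv = (3/2)R = 12.5 J/(mol·K).
ΔU = 3.49×12.5×(585−384) = 8770 J.

8770 J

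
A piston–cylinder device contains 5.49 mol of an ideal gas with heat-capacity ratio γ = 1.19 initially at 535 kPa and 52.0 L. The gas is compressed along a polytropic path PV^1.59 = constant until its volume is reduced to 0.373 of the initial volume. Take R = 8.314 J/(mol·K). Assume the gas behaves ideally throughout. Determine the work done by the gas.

-37200 J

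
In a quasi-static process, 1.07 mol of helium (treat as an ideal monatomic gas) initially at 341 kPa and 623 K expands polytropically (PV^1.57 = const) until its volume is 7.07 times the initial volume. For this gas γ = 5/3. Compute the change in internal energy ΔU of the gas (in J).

V₁ = nRT₁/P₁ = 1.07×8.314×623/341 = 16.3 L.
Polytropic n=1.57: T₂ = T₁(V₁/V₂)^(n−1) = 623×(0.141)^0.57 = 204 K; P₂ = P₁(V₁/V₂)^n = 15.8 kPa.
For an ideal gas ΔU = nCvΔT with Cv = (3/2)R = 12.5 J/(mol·K).
ΔU = 1.07×12.5×(204−623) = -5590 J.

-5590 J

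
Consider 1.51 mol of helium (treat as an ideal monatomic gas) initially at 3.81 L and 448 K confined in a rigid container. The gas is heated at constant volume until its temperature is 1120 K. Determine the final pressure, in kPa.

P₁ = nRT₁/V₁ = 1.51×8.314×448/3.81 = 1480 kPa.
Isochoric: V stays 3.81 L; P/T = const ⇒ T₂ = 1120 K, P₂ = 3690 kPa.

3690 kPa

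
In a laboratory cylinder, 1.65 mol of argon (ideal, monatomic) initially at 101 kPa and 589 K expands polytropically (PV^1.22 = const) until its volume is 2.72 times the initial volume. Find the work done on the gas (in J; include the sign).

-7260 J

V₁ = nRT₁/P₁ = 1.65×8.314×589/101 = 80.0 L.
Polytropic n=1.22: T₂ = T₁(V₁/V₂)^(n−1) = 589×(0.368)^0.22 = 473 K; P₂ = P₁(V₁/V₂)^n = 29.8 kPa.
W = (P₁V₁−P₂V₂)/(n−1) = (101×80.0−29.8×218)/0.22 = 7260 J.
Work done on the gas = −W_by = -7260 J.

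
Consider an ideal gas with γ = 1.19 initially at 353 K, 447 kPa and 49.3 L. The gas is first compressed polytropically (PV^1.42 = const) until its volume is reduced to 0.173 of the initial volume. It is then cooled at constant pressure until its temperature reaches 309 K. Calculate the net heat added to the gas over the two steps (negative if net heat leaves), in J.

n = P₁V₁/(RT₁) = 447×49.3/(8.314×353) = 7.51 mol.
Step 1 — Polytropic n=1.42: T₂ = T₁(V₁/V₂)^(n−1) = 353×(5.78)^0.42 = 738 K; P₂ = P₁(V₁/V₂)^n = 5400 kPa.
W = (P₁V₁−P₂V₂)/(n−1) = (447×49.3−5400×8.53)/0.42 = -57200 J.
ΔU = nCvΔT = 7.51×43.8×(738−353) = 126000 J.
Q = ΔU + W = 69200 J.
State after step 1: P = 5400 kPa, V = 8.53 L, T = 738 K.
Step 2 — Isobaric: P stays 5400 kPa; V/T = const ⇒ T₂ = 309 K, V₂ = 3.57 L.
W = PΔV = 5400×(3.57−8.53) kPa·L = -26800 J.
ΔU = nCvΔT = 7.51×43.8×(309−738) = -141000 J.
Q = ΔU + W = nCpΔT = -168000 J.
Net over both steps: W = -83900 J, Q = -98400 J, ΔU = -14500 J.

-98400 J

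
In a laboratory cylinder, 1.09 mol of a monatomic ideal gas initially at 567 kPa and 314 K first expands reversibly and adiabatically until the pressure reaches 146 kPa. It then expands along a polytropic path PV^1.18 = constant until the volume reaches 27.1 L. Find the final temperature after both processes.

V₁ = nRT₁/P₁ = 1.09×8.314×314/567 = 5.02 L.
Step 1 — Adiabatic: T₂/T₁ = (P₂/P₁)^((γ−1)/γ) ⇒ T₂ = 314×(0.257)^0.400 = 182 K; V₂ = 11.3 L.
ΔU = nCvΔT = 1.09×12.5×(182−314) = -1790 J.
Q = 0 for an adiabatic process, so W = −ΔU = 1790 J.
State after step 1: P = 146 kPa, V = 11.3 L, T = 182 K.
Step 2 — Polytropic n=1.18: T₂ = T₁(V₁/V₂)^(n−1) = 182×(0.418)^0.18 = 156 K; P₂ = P₁(V₁/V₂)^n = 52.2 kPa.
W = (P₁V₁−P₂V₂)/(n−1) = (146×11.3−52.2×27.1)/0.18 = 1340 J.
ΔU = nCvΔT = 1.09×12.5×(156−182) = -360 J.
Q = ΔU + W = 975 J.
Net over both steps: W = 3120 J, Q = 975 J, ΔU = -2150 J.

156 K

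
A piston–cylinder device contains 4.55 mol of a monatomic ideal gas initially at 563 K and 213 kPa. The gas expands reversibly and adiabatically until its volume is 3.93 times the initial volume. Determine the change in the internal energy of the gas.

-19100 J

V₁ = nRT₁/P₁ = 4.55×8.314×563/213 = 100 L.
Adiabatic: TV^(γ−1) = const ⇒ T₂ = 563×(0.254)^0.667 = 226 K; PV^γ = const ⇒ P₂ = 21.8 kPa.
For an ideal gas ΔU = nCvΔT with Cv = (3/2)R = 12.5 J/(mol·K).
ΔU = 4.55×12.5×(226−563) = -19100 J.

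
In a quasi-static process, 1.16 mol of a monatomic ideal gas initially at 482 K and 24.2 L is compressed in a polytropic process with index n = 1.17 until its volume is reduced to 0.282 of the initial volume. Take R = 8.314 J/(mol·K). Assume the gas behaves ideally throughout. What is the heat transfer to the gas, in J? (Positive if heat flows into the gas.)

-4890 J

P₁ = nRT₁/V₁ = 1.16×8.314×482/24.2 = 192 kPa.
Polytropic n=1.17: T₂ = T₁(V₁/V₂)^(n−1) = 482×(3.55)^0.17 = 598 K; P₂ = P₁(V₁/V₂)^n = 845 kPa.
W = (P₁V₁−P₂V₂)/(n−1) = (192×24.2−845×6.82)/0.17 = -6570 J.
ΔU = nCvΔT = 1.16×12.5×(598−482) = 1670 J.
Q = ΔU + W = -4890 J.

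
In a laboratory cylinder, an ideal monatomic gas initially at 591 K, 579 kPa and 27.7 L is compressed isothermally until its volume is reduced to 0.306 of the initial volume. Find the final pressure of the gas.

1890 kPa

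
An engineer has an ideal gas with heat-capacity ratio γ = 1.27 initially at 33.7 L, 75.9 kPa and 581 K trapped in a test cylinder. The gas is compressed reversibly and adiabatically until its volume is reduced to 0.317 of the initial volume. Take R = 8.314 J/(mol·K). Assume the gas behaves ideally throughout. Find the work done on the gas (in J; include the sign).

3450 J

n = P₁V₁/(RT₁) = 75.9×33.7/(8.314×581) = 0.530 mol.
Adiabatic: TV^(γ−1) = const ⇒ T₂ = 581×(3.15)^0.270 = 792 K; PV^γ = const ⇒ P₂ = 327 kPa.
ΔU = nCvΔT = 0.530×30.8×(792−581) = 3450 J.
Q = 0 for an adiabatic process, so W = −ΔU = -3450 J.
Work done on the gas = −W_by = 3450 J.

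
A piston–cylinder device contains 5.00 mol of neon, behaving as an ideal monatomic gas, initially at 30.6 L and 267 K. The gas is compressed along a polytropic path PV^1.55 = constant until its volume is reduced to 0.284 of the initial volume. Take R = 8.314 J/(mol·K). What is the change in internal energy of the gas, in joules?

P₁ = nRT₁/V₁ = 5.00×8.314×267/30.6 = 363 kPa.
Polytropic n=1.55: T₂ = T₁(V₁/V₂)^(n−1) = 267×(3.52)^0.55 = 534 K; P₂ = P₁(V₁/V₂)^n = 2550 kPa.
For an ideal gas ΔU = nCvΔT with Cv = (3/2)R = 12.5 J/(mol·K).
ΔU = 5.00×12.5×(534−267) = 16600 J.

16600 J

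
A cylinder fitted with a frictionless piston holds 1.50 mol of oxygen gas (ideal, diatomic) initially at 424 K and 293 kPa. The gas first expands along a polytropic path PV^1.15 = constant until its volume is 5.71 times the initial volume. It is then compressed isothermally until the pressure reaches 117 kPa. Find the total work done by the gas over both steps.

V₁ = nRT₁/P₁ = 1.50×8.314×424/293 = 18.0 L.
Step 1 — Polytropic n=1.15: T₂ = T₁(V₁/V₂)^(n−1) = 424×(0.175)^0.15 = 326 K; P₂ = P₁(V₁/V₂)^n = 39.5 kPa.
W = (P₁V₁−P₂V₂)/(n−1) = (293×18.0−39.5×103)/0.15 = 8110 J.
ΔU = nCvΔT = 1.50×20.8×(326−424) = -3040 J.
Q = ΔU + W = 5070 J.
State after step 1: P = 39.5 kPa, V = 103 L, T = 326 K.
Step 2 — Isothermal: T stays 326 K; PV = const ⇒ V₂ = 34.8 L, P₂ = 117 kPa.
ΔU = 0 (ideal gas, T constant).
W = nRT ln(V₂/V₁) = 1.50×8.314×326×ln(0.338) = -4420 J.
Q = ΔU + W = -4420 J.
Net over both steps: W = 3690 J, Q = 647 J, ΔU = -3040 J.

3690 J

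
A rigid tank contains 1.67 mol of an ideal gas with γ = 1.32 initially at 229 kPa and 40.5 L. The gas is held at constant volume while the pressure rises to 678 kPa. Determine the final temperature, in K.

1980 K

T₁ = P₁V₁/(nR) = 229×40.5/(1.67×8.314) = 668 K.
Isochoric: V stays 40.5 L; P/T = const ⇒ T₂ = 1980 K, P₂ = 678 kPa.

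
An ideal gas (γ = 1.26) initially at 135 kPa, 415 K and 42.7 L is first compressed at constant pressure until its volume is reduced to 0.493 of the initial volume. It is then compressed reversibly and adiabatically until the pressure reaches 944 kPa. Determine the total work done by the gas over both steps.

n = P₁V₁/(RT₁) = 135×42.7/(8.314×415) = 1.67 mol.
Step 1 — Isobaric: P stays 135 kPa; V/T = const ⇒ T₂ = 205 K, V₂ = 21.1 L.
W = PΔV = 135×(21.1−42.7) kPa·L = -2920 J.
ΔU = nCvΔT = 1.67×32.0×(205−415) = -11200 J.
Q = ΔU + W = nCpΔT = -14200 J.
State after step 1: P = 135 kPa, V = 21.1 L, T = 205 K.
Step 2 — Adiabatic: T₂/T₁ = (P₂/P₁)^((γ−1)/γ) ⇒ T₂ = 205×(6.99)^0.206 = 306 K; V₂ = 4.50 L.
ΔU = nCvΔT = 1.67×32.0×(306−205) = 5400 J.
Q = 0 for an adiabatic process, so W = −ΔU = -5400 J.
Net over both steps: W = -8320 J, Q = -14200 J, ΔU = -5840 J.

-8320 J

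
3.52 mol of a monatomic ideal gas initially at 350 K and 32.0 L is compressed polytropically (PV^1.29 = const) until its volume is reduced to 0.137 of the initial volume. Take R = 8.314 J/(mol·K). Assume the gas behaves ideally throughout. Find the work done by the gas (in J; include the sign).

-27500 J

P₁ = nRT₁/V₁ = 3.52×8.314×350/32.0 = 320 kPa.
Polytropic n=1.29: T₂ = T₁(V₁/V₂)^(n−1) = 350×(7.30)^0.29 = 623 K; P₂ = P₁(V₁/V₂)^n = 4160 kPa.
W = (P₁V₁−P₂V₂)/(n−1) = (320×32.0−4160×4.38)/0.29 = -27500 J.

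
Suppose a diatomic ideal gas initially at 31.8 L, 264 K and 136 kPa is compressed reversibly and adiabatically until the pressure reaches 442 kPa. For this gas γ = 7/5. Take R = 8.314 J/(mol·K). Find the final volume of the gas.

13.7 L

Adiabatic: T₂/T₁ = (P₂/P₁)^((γ−1)/γ) ⇒ T₂ = 264×(3.25)^0.286 = 370 K; V₂ = 13.7 L.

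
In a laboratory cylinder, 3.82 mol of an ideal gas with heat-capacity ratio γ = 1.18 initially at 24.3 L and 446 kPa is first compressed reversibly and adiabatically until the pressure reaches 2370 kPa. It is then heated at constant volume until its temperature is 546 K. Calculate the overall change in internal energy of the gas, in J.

36100 J

T₁ = P₁V₁/(nR) = 446×24.3/(3.82×8.314) = 341 K.
Step 1 — Adiabatic: T₂/T₁ = (P₂/P₁)^((γ−1)/γ) ⇒ T₂ = 341×(5.31)^0.153 = 440 K; V₂ = 5.90 L.
ΔU = nCvΔT = 3.82×46.2×(440−341) = 17500 J.
Q = 0 for an adiabatic process, so W = −ΔU = -17500 J.
State after step 1: P = 2370 kPa, V = 5.90 L, T = 440 K.
Step 2 — Isochoric: V stays 5.90 L; P/T = const ⇒ T₂ = 546 K, P₂ = 2940 kPa.
W = 0 (no volume change).
ΔU = nCvΔT = 3.82×46.2×(546−440) = 18700 J.
Q = ΔU = 18700 J.
Net over both steps: W = -17500 J, Q = 18700 J, ΔU = 36100 J.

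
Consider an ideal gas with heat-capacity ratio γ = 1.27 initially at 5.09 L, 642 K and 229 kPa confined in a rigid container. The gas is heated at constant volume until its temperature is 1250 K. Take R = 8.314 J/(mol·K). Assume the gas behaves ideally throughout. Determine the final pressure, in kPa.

Isochoric: V stays 5.09 L; P/T = const ⇒ T₂ = 1250 K, P₂ = 446 kPa.

446 kPa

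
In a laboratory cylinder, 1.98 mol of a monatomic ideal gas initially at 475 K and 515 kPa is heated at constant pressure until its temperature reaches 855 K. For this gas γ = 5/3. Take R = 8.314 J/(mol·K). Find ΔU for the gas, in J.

9380 J

V₁ = nRT₁/P₁ = 1.98×8.314×475/515 = 15.2 L.
Isobaric: P stays 515 kPa; V/T = const ⇒ T₂ = 855 K, V₂ = 27.3 L.
For an ideal gas ΔU = nCvΔT with Cv = (3/2)R = 12.5 J/(mol·K).
ΔU = 1.98×12.5×(855−475) = 9380 J.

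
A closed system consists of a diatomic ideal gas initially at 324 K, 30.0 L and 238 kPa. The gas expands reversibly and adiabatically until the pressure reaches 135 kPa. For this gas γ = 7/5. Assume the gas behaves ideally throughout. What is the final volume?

45.0 L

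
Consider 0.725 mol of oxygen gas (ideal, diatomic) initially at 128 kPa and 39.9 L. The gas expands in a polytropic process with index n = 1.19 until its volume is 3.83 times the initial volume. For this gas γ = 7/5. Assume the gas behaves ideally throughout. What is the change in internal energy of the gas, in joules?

T₁ = P₁V₁/(nR) = 128×39.9/(0.725×8.314) = 847 K.
Polytropic n=1.19: T₂ = T₁(V₁/V₂)^(n−1) = 847×(0.261)^0.19 = 656 K; P₂ = P₁(V₁/V₂)^n = 25.9 kPa.
For an ideal gas ΔU = nCvΔT with Cv = (5/2)R = 20.8 J/(mol·K).
ΔU = 0.725×20.8×(656−847) = -2880 J.

-2880 J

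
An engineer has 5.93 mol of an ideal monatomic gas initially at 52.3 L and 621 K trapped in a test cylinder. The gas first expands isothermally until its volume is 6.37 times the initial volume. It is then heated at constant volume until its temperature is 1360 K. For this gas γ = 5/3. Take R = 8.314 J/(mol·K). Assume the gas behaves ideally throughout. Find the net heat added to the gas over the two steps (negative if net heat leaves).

111000 J

P₁ = nRT₁/V₁ = 5.93×8.314×621/52.3 = 585 kPa.
Step 1 — Isothermal: T stays 621 K; PV = const ⇒ V₂ = 333 L, P₂ = 91.9 kPa.
ΔU = 0 (ideal gas, T constant).
W = nRT ln(V₂/V₁) = 5.93×8.314×621×ln(6.37) = 56700 J.
Q = ΔU + W = 56700 J.
State after step 1: P = 91.9 kPa, V = 333 L, T = 621 K.
Step 2 — Isochoric: V stays 333 L; P/T = const ⇒ T₂ = 1360 K, P₂ = 201 kPa.
W = 0 (no volume change).
ΔU = nCvΔT = 5.93×12.5×(1360−621) = 54700 J.
Q = ΔU = 54700 J.
Net over both steps: W = 56700 J, Q = 111000 J, ΔU = 54700 J.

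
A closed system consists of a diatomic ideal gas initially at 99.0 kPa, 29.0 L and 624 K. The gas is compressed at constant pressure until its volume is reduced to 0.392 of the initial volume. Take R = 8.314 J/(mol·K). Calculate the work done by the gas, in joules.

-1750 J

n = P₁V₁/(RT₁) = 99.0×29.0/(8.314×624) = 0.553 mol.
Isobaric: P stays 99.0 kPa; V/T = const ⇒ T₂ = 245 K, V₂ = 11.4 L.
W = PΔV = 99.0×(11.4−29.0) kPa·L = -1750 J.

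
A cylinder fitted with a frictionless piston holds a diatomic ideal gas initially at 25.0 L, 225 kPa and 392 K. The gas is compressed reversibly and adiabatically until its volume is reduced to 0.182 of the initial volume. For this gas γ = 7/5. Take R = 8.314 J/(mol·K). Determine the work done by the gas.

-13700 J

n = P₁V₁/(RT₁) = 225×25.0/(8.314×392) = 1.73 mol.
Adiabatic: TV^(γ−1) = const ⇒ T₂ = 392×(5.49)^0.400 = 775 K; PV^γ = const ⇒ P₂ = 2440 kPa.
ΔU = nCvΔT = 1.73×20.8×(775−392) = 13700 J.
Q = 0 for an adiabatic process, so W = −ΔU = -13700 J.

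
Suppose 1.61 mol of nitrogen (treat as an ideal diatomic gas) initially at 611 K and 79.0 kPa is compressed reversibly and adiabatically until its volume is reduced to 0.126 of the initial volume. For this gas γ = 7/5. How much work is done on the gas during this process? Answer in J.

V₁ = nRT₁/P₁ = 1.61×8.314×611/79.0 = 104 L.
Adiabatic: TV^(γ−1) = const ⇒ T₂ = 611×(7.94)^0.400 = 1400 K; PV^γ = const ⇒ P₂ = 1440 kPa.
ΔU = nCvΔT = 1.61×20.8×(1400−611) = 26400 J.
Q = 0 for an adiabatic process, so W = −ΔU = -26400 J.
Work done on the gas = −W_by = 26400 J.

26400 J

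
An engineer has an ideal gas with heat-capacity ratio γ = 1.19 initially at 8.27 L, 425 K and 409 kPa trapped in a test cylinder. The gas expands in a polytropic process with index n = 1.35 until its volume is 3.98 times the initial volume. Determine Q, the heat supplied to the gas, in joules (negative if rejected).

-3120 J

n = P₁V₁/(RT₁) = 409×8.27/(8.314×425) = 0.957 mol.
Polytropic n=1.35: T₂ = T₁(V₁/V₂)^(n−1) = 425×(0.251)^0.35 = 262 K; P₂ = P₁(V₁/V₂)^n = 63.4 kPa.
W = (P₁V₁−P₂V₂)/(n−1) = (409×8.27−63.4×32.9)/0.35 = 3700 J.
ΔU = nCvΔT = 0.957×43.8×(262−425) = -6820 J.
Q = ΔU + W = -3120 J.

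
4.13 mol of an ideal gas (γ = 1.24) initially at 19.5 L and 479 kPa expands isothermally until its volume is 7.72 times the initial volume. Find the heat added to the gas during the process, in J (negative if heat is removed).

T₁ = P₁V₁/(nR) = 479×19.5/(4.13×8.314) = 272 K.
Isothermal: T stays 272 K; PV = const ⇒ V₂ = 151 L, P₂ = 62.0 kPa.
ΔU = 0 (ideal gas, T constant).
W = nRT ln(V₂/V₁) = 4.13×8.314×272×ln(7.72) = 19100 J.
Q = ΔU + W = 19100 J.

19100 J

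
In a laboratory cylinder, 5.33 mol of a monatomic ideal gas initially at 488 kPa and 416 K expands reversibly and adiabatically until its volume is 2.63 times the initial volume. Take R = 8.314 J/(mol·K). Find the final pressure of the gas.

V₁ = nRT₁/P₁ = 5.33×8.314×416/488 = 37.8 L.
Adiabatic: TV^(γ−1) = const ⇒ T₂ = 416×(0.380)^0.667 = 218 K; PV^γ = const ⇒ P₂ = 97.4 kPa.

97.4 kPa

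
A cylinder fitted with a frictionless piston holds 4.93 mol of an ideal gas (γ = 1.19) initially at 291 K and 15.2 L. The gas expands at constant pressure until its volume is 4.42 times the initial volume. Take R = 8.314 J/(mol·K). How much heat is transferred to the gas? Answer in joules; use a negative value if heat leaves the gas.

P₁ = nRT₁/V₁ = 4.93×8.314×291/15.2 = 785 kPa.
Isobaric: P stays 785 kPa; V/T = const ⇒ T₂ = 1290 K, V₂ = 67.2 L.
W = PΔV = 785×(67.2−15.2) kPa·L = 40800 J.
ΔU = nCvΔT = 4.93×43.8×(1290−291) = 215000 J.
Q = ΔU + W = nCpΔT = 255000 J.

255000 J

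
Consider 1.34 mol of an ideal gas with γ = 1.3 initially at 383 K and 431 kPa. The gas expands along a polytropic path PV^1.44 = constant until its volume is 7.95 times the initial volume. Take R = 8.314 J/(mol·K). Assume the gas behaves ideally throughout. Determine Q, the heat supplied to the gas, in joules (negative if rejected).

V₁ = nRT₁/P₁ = 1.34×8.314×383/431 = 9.90 L.
Polytropic n=1.44: T₂ = T₁(V₁/V₂)^(n−1) = 383×(0.126)^0.44 = 154 K; P₂ = P₁(V₁/V₂)^n = 21.8 kPa.
W = (P₁V₁−P₂V₂)/(n−1) = (431×9.90−21.8×78.7)/0.44 = 5800 J.
ΔU = nCvΔT = 1.34×27.7×(154−383) = -8510 J.
Q = ΔU + W = -2710 J.

-2710 J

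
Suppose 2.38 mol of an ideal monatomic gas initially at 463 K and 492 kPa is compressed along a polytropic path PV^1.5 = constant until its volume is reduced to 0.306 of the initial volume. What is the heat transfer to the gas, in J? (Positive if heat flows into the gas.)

-3700 J

V₁ = nRT₁/P₁ = 2.38×8.314×463/492 = 18.6 L.
Polytropic n=1.5: T₂ = T₁(V₁/V₂)^(n−1) = 463×(3.27)^0.50 = 837 K; P₂ = P₁(V₁/V₂)^n = 2910 kPa.
W = (P₁V₁−P₂V₂)/(n−1) = (492×18.6−2910×5.70)/0.50 = -14800 J.
ΔU = nCvΔT = 2.38×12.5×(837−463) = 11100 J.
Q = ΔU + W = -3700 J.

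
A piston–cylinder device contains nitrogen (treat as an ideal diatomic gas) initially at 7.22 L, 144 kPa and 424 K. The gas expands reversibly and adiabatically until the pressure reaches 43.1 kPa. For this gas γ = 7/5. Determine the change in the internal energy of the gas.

-758 J

n = P₁V₁/(RT₁) = 144×7.22/(8.314×424) = 0.295 mol.
Adiabatic: T₂/T₁ = (P₂/P₁)^((γ−1)/γ) ⇒ T₂ = 424×(0.299)^0.286 = 300 K; V₂ = 17.1 L.
For an ideal gas ΔU = nCvΔT with Cv = (5/2)R = 20.8 J/(mol·K).
ΔU = 0.295×20.8×(300−424) = -758 J.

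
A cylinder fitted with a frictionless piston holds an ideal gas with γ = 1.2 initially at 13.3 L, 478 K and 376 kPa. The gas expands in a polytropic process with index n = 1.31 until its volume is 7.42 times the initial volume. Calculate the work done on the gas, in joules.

n = P₁V₁/(RT₁) = 376×13.3/(8.314×478) = 1.26 mol.
Polytropic n=1.31: T₂ = T₁(V₁/V₂)^(n−1) = 478×(0.135)^0.31 = 257 K; P₂ = P₁(V₁/V₂)^n = 27.2 kPa.
W = (P₁V₁−P₂V₂)/(n−1) = (376×13.3−27.2×98.7)/0.31 = 7460 J.
Work done on the gas = −W_by = -7460 J.

-7460 J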